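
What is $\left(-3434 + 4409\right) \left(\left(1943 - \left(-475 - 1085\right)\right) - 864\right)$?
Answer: $2573025$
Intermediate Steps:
$\left(-3434 + 4409\right) \left(\left(1943 - \left(-475 - 1085\right)\right) - 864\right) = 975 \left(\left(1943 - \left(-475 - 1085\right)\right) - 864\right) = 975 \left(\left(1943 - -1560\right) - 864\right) = 975 \left(\left(1943 + 1560\right) - 864\right) = 975 \left(3503 - 864\right) = 975 \cdot 2639 = 2573025$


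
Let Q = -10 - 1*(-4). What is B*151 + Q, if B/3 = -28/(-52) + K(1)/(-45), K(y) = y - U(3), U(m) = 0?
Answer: 44432/195 ≈ 227.86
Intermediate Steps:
K(y) = y (K(y) = y - 1*0 = y + 0 = y)
Q = -6 (Q = -10 + 4 = -6)
B = 302/195 (B = 3*(-28/(-52) + 1/(-45)) = 3*(-28*(-1/52) + 1*(-1/45)) = 3*(7/13 - 1/45) = 3*(302/585) = 302/195 ≈ 1.5487)
B*151 + Q = (302/195)*151 - 6 = 45602/195 - 6 = 44432/195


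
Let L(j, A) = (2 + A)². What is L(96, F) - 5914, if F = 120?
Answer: 8970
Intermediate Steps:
L(96, F) - 5914 = (2 + 120)² - 5914 = 122² - 5914 = 14884 - 5914 = 8970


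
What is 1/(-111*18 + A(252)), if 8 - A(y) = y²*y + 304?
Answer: -1/16005302 ≈ -6.2479e-8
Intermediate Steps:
A(y) = -296 - y³ (A(y) = 8 - (y²*y + 304) = 8 - (y³ + 304) = 8 - (304 + y³) = 8 + (-304 - y³) = -296 - y³)
1/(-111*18 + A(252)) = 1/(-111*18 + (-296 - 1*252³)) = 1/(-1998 + (-296 - 1*16003008)) = 1/(-1998 + (-296 - 16003008)) = 1/(-1998 - 16003304) = 1/(-16005302) = -1/16005302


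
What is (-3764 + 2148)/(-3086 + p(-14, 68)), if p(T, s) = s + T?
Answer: 202/379 ≈ 0.53298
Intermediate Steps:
p(T, s) = T + s
(-3764 + 2148)/(-3086 + p(-14, 68)) = (-3764 + 2148)/(-3086 + (-14 + 68)) = -1616/(-3086 + 54) = -1616/(-3032) = -1616*(-1/3032) = 202/379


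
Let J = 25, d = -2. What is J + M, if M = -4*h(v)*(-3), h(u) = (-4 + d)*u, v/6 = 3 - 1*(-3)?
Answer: -2567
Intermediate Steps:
v = 36 (v = 6*(3 - 1*(-3)) = 6*(3 + 3) = 6*6 = 36)
h(u) = -6*u (h(u) = (-4 - 2)*u = -6*u)
M = -2592 (M = -(-24)*36*(-3) = -4*(-216)*(-3) = 864*(-3) = -2592)
J + M = 25 - 2592 = -2567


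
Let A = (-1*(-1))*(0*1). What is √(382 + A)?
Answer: √382 ≈ 19.545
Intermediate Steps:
A = 0 (A = 1*0 = 0)
√(382 + A) = √(382 + 0) = √382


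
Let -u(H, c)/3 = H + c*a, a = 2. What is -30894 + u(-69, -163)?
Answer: -29709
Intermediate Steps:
u(H, c) = -6*c - 3*H (u(H, c) = -3*(H + c*2) = -3*(H + 2*c) = -6*c - 3*H)
-30894 + u(-69, -163) = -30894 + (-6*(-163) - 3*(-69)) = -30894 + (978 + 207) = -30894 + 1185 = -29709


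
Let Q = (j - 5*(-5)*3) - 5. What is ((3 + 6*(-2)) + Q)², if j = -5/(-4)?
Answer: 62001/16 ≈ 3875.1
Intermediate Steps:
j = 5/4 (j = -5*(-¼) = 5/4 ≈ 1.2500)
Q = 285/4 (Q = (5/4 - 5*(-5)*3) - 5 = (5/4 + 25*3) - 5 = (5/4 + 75) - 5 = 305/4 - 5 = 285/4 ≈ 71.250)
((3 + 6*(-2)) + Q)² = ((3 + 6*(-2)) + 285/4)² = ((3 - 12) + 285/4)² = (-9 + 285/4)² = (249/4)² = 62001/16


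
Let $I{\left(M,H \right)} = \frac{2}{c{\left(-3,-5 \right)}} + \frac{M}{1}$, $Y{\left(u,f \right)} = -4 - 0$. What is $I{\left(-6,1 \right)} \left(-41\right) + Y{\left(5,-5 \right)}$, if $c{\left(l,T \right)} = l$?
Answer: $\frac{808}{3} \approx 269.33$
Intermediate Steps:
$Y{\left(u,f \right)} = -4$ ($Y{\left(u,f \right)} = -4 + 0 = -4$)
$I{\left(M,H \right)} = - \frac{2}{3} + M$ ($I{\left(M,H \right)} = \frac{2}{-3} + \frac{M}{1} = 2 \left(- \frac{1}{3}\right) + M 1 = - \frac{2}{3} + M$)
$I{\left(-6,1 \right)} \left(-41\right) + Y{\left(5,-5 \right)} = \left(- \frac{2}{3} - 6\right) \left(-41\right) - 4 = \left(- \frac{20}{3}\right) \left(-41\right) - 4 = \frac{820}{3} - 4 = \frac{808}{3}$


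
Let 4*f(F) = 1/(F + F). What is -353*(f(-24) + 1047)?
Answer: -70961119/192 ≈ -3.6959e+5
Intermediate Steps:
f(F) = 1/(8*F) (f(F) = 1/(4*(F + F)) = 1/(4*((2*F))) = (1/(2*F))/4 = 1/(8*F))
-353*(f(-24) + 1047) = -353*((⅛)/(-24) + 1047) = -353*((⅛)*(-1/24) + 1047) = -353*(-1/192 + 1047) = -353*201023/192 = -1*70961119/192 = -70961119/192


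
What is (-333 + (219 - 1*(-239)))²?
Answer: 15625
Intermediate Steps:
(-333 + (219 - 1*(-239)))² = (-333 + (219 + 239))² = (-333 + 458)² = 125² = 15625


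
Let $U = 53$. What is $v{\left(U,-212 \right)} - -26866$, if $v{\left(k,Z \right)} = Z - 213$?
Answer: $26441$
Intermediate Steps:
$v{\left(k,Z \right)} = -213 + Z$
$v{\left(U,-212 \right)} - -26866 = \left(-213 - 212\right) - -26866 = -425 + 26866 = 26441$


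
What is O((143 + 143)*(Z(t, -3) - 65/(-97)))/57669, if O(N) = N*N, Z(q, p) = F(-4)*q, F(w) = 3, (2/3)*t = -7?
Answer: 731509010089/542607621 ≈ 1348.1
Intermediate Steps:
t = -21/2 (t = (3/2)*(-7) = -21/2 ≈ -10.500)
Z(q, p) = 3*q
O(N) = N**2
O((143 + 143)*(Z(t, -3) - 65/(-97)))/57669 = ((143 + 143)*(3*(-21/2) - 65/(-97)))**2/57669 = (286*(-63/2 - 65*(-1/97)))**2*(1/57669) = (286*(-63/2 + 65/97))**2*(1/57669) = (286*(-5981/194))**2*(1/57669) = (-855283/97)**2*(1/57669) = (731509010089/9409)*(1/57669) = 731509010089/542607621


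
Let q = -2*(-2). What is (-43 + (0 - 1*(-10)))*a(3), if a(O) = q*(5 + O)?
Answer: -1056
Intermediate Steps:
q = 4
a(O) = 20 + 4*O (a(O) = 4*(5 + O) = 20 + 4*O)
(-43 + (0 - 1*(-10)))*a(3) = (-43 + (0 - 1*(-10)))*(20 + 4*3) = (-43 + (0 + 10))*(20 + 12) = (-43 + 10)*32 = -33*32 = -1056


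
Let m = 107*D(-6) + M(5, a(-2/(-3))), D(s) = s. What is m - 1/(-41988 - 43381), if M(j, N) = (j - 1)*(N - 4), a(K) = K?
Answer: -167835451/256107 ≈ -655.33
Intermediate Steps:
M(j, N) = (-1 + j)*(-4 + N)
m = -1966/3 (m = 107*(-6) + (4 - (-2)/(-3) - 4*5 - 2/(-3)*5) = -642 + (4 - (-2)*(-1)/3 - 20 - 2*(-⅓)*5) = -642 + (4 - 1*⅔ - 20 + (⅔)*5) = -642 + (4 - ⅔ - 20 + 10/3) = -642 - 40/3 = -1966/3 ≈ -655.33)
m - 1/(-41988 - 43381) = -1966/3 - 1/(-41988 - 43381) = -1966/3 - 1/(-85369) = -1966/3 - 1*(-1/85369) = -1966/3 + 1/85369 = -167835451/256107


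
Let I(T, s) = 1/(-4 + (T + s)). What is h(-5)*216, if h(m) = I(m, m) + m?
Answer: -7668/7 ≈ -1095.4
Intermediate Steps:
I(T, s) = 1/(-4 + T + s)
h(m) = m + 1/(-4 + 2*m) (h(m) = 1/(-4 + m + m) + m = 1/(-4 + 2*m) + m = m + 1/(-4 + 2*m))
h(-5)*216 = ((½ - 5*(-2 - 5))/(-2 - 5))*216 = ((½ - 5*(-7))/(-7))*216 = -(½ + 35)/7*216 = -⅐*71/2*216 = -71/14*216 = -7668/7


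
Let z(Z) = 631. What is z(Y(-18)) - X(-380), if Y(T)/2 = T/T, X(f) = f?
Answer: 1011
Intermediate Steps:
Y(T) = 2 (Y(T) = 2*(T/T) = 2*1 = 2)
z(Y(-18)) - X(-380) = 631 - 1*(-380) = 631 + 380 = 1011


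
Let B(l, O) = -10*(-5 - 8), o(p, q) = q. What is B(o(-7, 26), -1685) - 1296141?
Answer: -1296011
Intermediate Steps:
B(l, O) = 130 (B(l, O) = -10*(-13) = 130)
B(o(-7, 26), -1685) - 1296141 = 130 - 1296141 = -1296011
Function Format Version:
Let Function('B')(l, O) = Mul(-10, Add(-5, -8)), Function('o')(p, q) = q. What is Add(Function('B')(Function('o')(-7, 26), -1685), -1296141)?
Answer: -1296011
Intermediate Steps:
Function('B')(l, O) = 130 (Function('B')(l, O) = Mul(-10, -13) = 130)
Add(Function('B')(Function('o')(-7, 26), -1685), -1296141) = Add(130, -1296141) = -1296011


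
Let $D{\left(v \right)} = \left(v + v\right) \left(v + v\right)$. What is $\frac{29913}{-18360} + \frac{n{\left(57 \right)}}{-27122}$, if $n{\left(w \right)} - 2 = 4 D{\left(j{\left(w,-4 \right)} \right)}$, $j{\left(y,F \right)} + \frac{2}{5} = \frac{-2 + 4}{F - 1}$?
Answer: $- \frac{676270927}{414966600} \approx -1.6297$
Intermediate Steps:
$j{\left(y,F \right)} = - \frac{2}{5} + \frac{2}{-1 + F}$ ($j{\left(y,F \right)} = - \frac{2}{5} + \frac{-2 + 4}{F - 1} = - \frac{2}{5} + \frac{2}{-1 + F}$)
$D{\left(v \right)} = 4 v^{2}$ ($D{\left(v \right)} = 2 v 2 v = 4 v^{2}$)
$n{\left(w \right)} = \frac{306}{25}$ ($n{\left(w \right)} = 2 + 4 \cdot 4 \left(\frac{2 \left(6 - -4\right)}{5 \left(-1 - 4\right)}\right)^{2} = 2 + 4 \cdot 4 \left(\frac{2 \left(6 + 4\right)}{5 \left(-5\right)}\right)^{2} = 2 + 4 \cdot 4 \left(\frac{2}{5} \left(- \frac{1}{5}\right) 10\right)^{2} = 2 + 4 \cdot 4 \left(- \frac{4}{5}\right)^{2} = 2 + 4 \cdot 4 \cdot \frac{16}{25} = 2 + 4 \cdot \frac{64}{25} = 2 + \frac{256}{25} = \frac{306}{25}$)
$\frac{29913}{-18360} + \frac{n{\left(57 \right)}}{-27122} = \frac{29913}{-18360} + \frac{306}{25 \left(-27122\right)} = 29913 \left(- \frac{1}{18360}\right) + \frac{306}{25} \left(- \frac{1}{27122}\right) = - \frac{9971}{6120} - \frac{153}{339025} = - \frac{676270927}{414966600}$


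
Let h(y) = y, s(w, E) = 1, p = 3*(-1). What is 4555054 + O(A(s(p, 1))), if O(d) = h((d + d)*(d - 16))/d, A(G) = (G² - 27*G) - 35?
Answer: 4554900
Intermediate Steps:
p = -3
A(G) = -35 + G² - 27*G
O(d) = -32 + 2*d (O(d) = ((d + d)*(d - 16))/d = ((2*d)*(-16 + d))/d = (2*d*(-16 + d))/d = -32 + 2*d)
4555054 + O(A(s(p, 1))) = 4555054 + (-32 + 2*(-35 + 1² - 27*1)) = 4555054 + (-32 + 2*(-35 + 1 - 27)) = 4555054 + (-32 + 2*(-61)) = 4555054 + (-32 - 122) = 4555054 - 154 = 4554900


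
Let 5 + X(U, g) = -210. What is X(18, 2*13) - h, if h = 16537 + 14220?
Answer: -30972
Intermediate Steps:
X(U, g) = -215 (X(U, g) = -5 - 210 = -215)
h = 30757
X(18, 2*13) - h = -215 - 1*30757 = -215 - 30757 = -30972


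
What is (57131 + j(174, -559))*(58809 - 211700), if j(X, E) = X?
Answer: -8761418755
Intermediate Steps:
(57131 + j(174, -559))*(58809 - 211700) = (57131 + 174)*(58809 - 211700) = 57305*(-152891) = -8761418755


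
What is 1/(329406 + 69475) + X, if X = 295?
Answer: 117669896/398881 ≈ 295.00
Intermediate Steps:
1/(329406 + 69475) + X = 1/(329406 + 69475) + 295 = 1/398881 + 295 = 117669896/398881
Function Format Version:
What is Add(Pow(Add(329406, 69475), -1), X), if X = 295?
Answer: Rational(117669896, 398881) ≈ 295.00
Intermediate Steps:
Add(Pow(Add(329406, 69475), -1), X) = Add(Pow(Add(329406, 69475), -1), 295) = Add(Pow(398881, -1), 295) = Add(Rational(1, 398881), 295) = Rational(117669896, 398881)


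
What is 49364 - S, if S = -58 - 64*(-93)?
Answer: 43470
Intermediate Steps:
S = 5894 (S = -58 + 5952 = 5894)
49364 - S = 49364 - 1*5894 = 49364 - 5894 = 43470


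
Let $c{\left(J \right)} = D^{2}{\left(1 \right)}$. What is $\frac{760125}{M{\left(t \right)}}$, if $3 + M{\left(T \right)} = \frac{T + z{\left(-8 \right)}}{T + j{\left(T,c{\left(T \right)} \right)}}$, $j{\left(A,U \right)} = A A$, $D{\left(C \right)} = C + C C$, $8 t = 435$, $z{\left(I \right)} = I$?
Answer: $- \frac{146479888125}{575147} \approx -2.5468 \cdot 10^{5}$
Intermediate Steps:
$t = \frac{435}{8}$ ($t = \frac{1}{8} \cdot 435 = \frac{435}{8} \approx 54.375$)
$D{\left(C \right)} = C + C^{2}$
$c{\left(J \right)} = 4$ ($c{\left(J \right)} = \left(1 \left(1 + 1\right)\right)^{2} = \left(1 \cdot 2\right)^{2} = 2^{2} = 4$)
$j{\left(A,U \right)} = A^{2}$
$M{\left(T \right)} = -3 + \frac{-8 + T}{T + T^{2}}$ ($M{\left(T \right)} = -3 + \frac{T - 8}{T + T^{2}} = -3 + \frac{-8 + T}{T + T^{2}}$)
$\frac{760125}{M{\left(t \right)}} = \frac{760125}{\frac{1}{\frac{435}{8}} \frac{1}{1 + \frac{435}{8}} \left(-8 - 3 \left(\frac{435}{8}\right)^{2} - \frac{435}{4}\right)} = \frac{760125}{\frac{8}{435} \frac{1}{\frac{443}{8}} \left(-8 - \frac{567675}{64} - \frac{435}{4}\right)} = \frac{760125}{\frac{8}{435} \cdot \frac{8}{443} \left(-8 - \frac{567675}{64} - \frac{435}{4}\right)} = \frac{760125}{\frac{8}{435} \cdot \frac{8}{443} \left(- \frac{575147}{64}\right)} = \frac{760125}{- \frac{575147}{192705}} = 760125 \left(- \frac{192705}{575147}\right) = - \frac{146479888125}{575147}$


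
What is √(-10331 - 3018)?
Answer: I*√13349 ≈ 115.54*I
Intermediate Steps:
√(-10331 - 3018) = √(-13349) = I*√13349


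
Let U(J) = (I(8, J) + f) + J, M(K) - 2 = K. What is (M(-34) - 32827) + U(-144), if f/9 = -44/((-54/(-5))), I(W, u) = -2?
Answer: -99125/3 ≈ -33042.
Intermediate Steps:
M(K) = 2 + K
f = -110/3 (f = 9*(-44/((-54/(-5)))) = 9*(-44/((-54*(-⅕)))) = 9*(-44/54/5) = 9*(-44*5/54) = 9*(-110/27) = -110/3 ≈ -36.667)
U(J) = -116/3 + J (U(J) = (-2 - 110/3) + J = -116/3 + J)
(M(-34) - 32827) + U(-144) = ((2 - 34) - 32827) + (-116/3 - 144) = (-32 - 32827) - 548/3 = -32859 - 548/3 = -99125/3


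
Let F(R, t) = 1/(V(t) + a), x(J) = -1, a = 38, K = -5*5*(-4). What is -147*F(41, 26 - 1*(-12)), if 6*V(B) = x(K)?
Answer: -882/227 ≈ -3.8855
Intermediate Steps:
K = 100 (K = -25*(-4) = 100)
V(B) = -⅙ (V(B) = (⅙)*(-1) = -⅙)
F(R, t) = 6/227 (F(R, t) = 1/(-⅙ + 38) = 1/(227/6) = 6/227)
-147*F(41, 26 - 1*(-12)) = -147*6/227 = -882/227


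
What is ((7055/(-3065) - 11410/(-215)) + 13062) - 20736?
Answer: -200940773/26359 ≈ -7623.2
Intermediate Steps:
((7055/(-3065) - 11410/(-215)) + 13062) - 20736 = ((7055*(-1/3065) - 11410*(-1/215)) + 13062) - 20736 = ((-1411/613 + 2282/43) + 13062) - 20736 = (1338193/26359 + 13062) - 20736 = 345639451/26359 - 20736 = -200940773/26359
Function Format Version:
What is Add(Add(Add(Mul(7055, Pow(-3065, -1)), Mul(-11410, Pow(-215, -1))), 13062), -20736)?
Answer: Rational(-200940773, 26359) ≈ -7623.2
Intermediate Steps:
Add(Add(Add(Mul(7055, Pow(-3065, -1)), Mul(-11410, Pow(-215, -1))), 13062), -20736) = Add(Add(Add(Mul(7055, Rational(-1, 3065)), Mul(-11410, Rational(-1, 215))), 13062), -20736) = Add(Add(Add(Rational(-1411, 613), Rational(2282, 43)), 13062), -20736) = Add(Add(Rational(1338193, 26359), 13062), -20736) = Add(Rational(345639451, 26359), -20736) = Rational(-200940773, 26359)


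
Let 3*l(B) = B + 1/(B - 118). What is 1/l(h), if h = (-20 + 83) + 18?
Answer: 111/2996 ≈ 0.037049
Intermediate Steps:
h = 81 (h = 63 + 18 = 81)
l(B) = B/3 + 1/(3*(-118 + B)) (l(B) = (B + 1/(B - 118))/3 = (B + 1/(-118 + B))/3 = B/3 + 1/(3*(-118 + B)))
1/l(h) = 1/((1 + 81² - 118*81)/(3*(-118 + 81))) = 1/((⅓)*(1 + 6561 - 9558)/(-37)) = 1/((⅓)*(-1/37)*(-2996)) = 1/(2996/111) = 111/2996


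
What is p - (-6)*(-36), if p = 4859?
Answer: 4643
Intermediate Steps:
p - (-6)*(-36) = 4859 - (-6)*(-36) = 4859 - 1*216 = 4859 - 216 = 4643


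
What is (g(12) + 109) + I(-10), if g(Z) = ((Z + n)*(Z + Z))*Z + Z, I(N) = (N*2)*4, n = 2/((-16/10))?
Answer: 3137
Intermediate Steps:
n = -5/4 (n = 2/((-16*⅒)) = 2/(-8/5) = 2*(-5/8) = -5/4 ≈ -1.2500)
I(N) = 8*N (I(N) = (2*N)*4 = 8*N)
g(Z) = Z + 2*Z²*(-5/4 + Z) (g(Z) = ((Z - 5/4)*(Z + Z))*Z + Z = ((-5/4 + Z)*(2*Z))*Z + Z = (2*Z*(-5/4 + Z))*Z + Z = 2*Z²*(-5/4 + Z) + Z = Z + 2*Z²*(-5/4 + Z))
(g(12) + 109) + I(-10) = ((½)*12*(2 - 5*12 + 4*12²) + 109) + 8*(-10) = ((½)*12*(2 - 60 + 4*144) + 109) - 80 = ((½)*12*(2 - 60 + 576) + 109) - 80 = ((½)*12*518 + 109) - 80 = (3108 + 109) - 80 = 3217 - 80 = 3137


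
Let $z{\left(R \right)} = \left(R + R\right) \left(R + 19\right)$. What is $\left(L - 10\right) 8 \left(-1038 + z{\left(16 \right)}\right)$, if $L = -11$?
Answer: $-13776$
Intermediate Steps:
$z{\left(R \right)} = 2 R \left(19 + R\right)$
$\left(L - 10\right) 8 \left(-1038 + z{\left(16 \right)}\right) = \left(-11 - 10\right) 8 \left(-1038 + 2 \cdot 16 \left(19 + 16\right)\right) = \left(-21\right) 8 \left(-1038 + 2 \cdot 16 \cdot 35\right) = - 168 \left(-1038 + 1120\right) = \left(-168\right) 82 = -13776$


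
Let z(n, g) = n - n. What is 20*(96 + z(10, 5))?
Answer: 1920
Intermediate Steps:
z(n, g) = 0
20*(96 + z(10, 5)) = 20*(96 + 0) = 20*96 = 1920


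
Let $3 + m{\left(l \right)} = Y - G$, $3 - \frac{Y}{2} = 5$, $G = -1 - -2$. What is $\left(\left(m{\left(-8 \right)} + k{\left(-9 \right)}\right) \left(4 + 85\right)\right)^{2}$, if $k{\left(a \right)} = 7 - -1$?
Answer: $0$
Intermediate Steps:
$G = 1$ ($G = -1 + 2 = 1$)
$Y = -4$ ($Y = 6 - 10 = -4$)
$k{\left(a \right)} = 8$ ($k{\left(a \right)} = 7 + 1 = 8$)
$m{\left(l \right)} = -8$ ($m{\left(l \right)} = -3 - 5 = -8$)
$\left(\left(m{\left(-8 \right)} + k{\left(-9 \right)}\right) \left(4 + 85\right)\right)^{2} = \left(\left(-8 + 8\right) \left(4 + 85\right)\right)^{2} = \left(0 \cdot 89\right)^{2} = 0^{2} = 0$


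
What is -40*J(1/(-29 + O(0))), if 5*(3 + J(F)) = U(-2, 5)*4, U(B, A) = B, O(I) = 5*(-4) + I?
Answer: 184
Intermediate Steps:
O(I) = -20 + I
J(F) = -23/5 (J(F) = -3 + (-2*4)/5 = -3 + (⅕)*(-8) = -3 - 8/5 = -23/5)
-40*J(1/(-29 + O(0))) = -40*(-23/5) = 184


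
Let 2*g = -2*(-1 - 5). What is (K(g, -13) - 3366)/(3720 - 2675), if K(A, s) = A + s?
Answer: -3373/1045 ≈ -3.2278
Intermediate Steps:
g = 6 (g = (-2*(-1 - 5))/2 = (-2*(-6))/2 = (½)*12 = 6)
(K(g, -13) - 3366)/(3720 - 2675) = ((6 - 13) - 3366)/(3720 - 2675) = (-7 - 3366)/1045 = -3373*1/1045 = -3373/1045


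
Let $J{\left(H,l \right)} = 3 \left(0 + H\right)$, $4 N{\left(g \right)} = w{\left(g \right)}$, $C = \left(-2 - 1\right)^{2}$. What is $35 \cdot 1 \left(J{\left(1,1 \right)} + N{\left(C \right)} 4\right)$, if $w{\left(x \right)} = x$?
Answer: $420$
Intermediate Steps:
$C = 9$ ($C = \left(-3\right)^{2} = 9$)
$N{\left(g \right)} = \frac{g}{4}$
$J{\left(H,l \right)} = 3 H$
$35 \cdot 1 \left(J{\left(1,1 \right)} + N{\left(C \right)} 4\right) = 35 \cdot 1 \left(3 \cdot 1 + \frac{1}{4} \cdot 9 \cdot 4\right) = 35 \left(3 + \frac{9}{4} \cdot 4\right) = 35 \left(3 + 9\right) = 35 \cdot 12 = 420$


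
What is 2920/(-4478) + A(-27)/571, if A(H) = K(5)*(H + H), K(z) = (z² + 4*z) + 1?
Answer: -6395336/1278469 ≈ -5.0023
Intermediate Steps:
K(z) = 1 + z² + 4*z
A(H) = 92*H (A(H) = (1 + 5² + 4*5)*(H + H) = (1 + 25 + 20)*(2*H) = 46*(2*H) = 92*H)
2920/(-4478) + A(-27)/571 = 2920/(-4478) + (92*(-27))/571 = 2920*(-1/4478) - 2484*1/571 = -1460/2239 - 2484/571 = -6395336/1278469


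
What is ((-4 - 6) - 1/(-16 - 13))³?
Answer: -24137569/24389 ≈ -989.69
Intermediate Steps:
((-4 - 6) - 1/(-16 - 13))³ = (-10 - 1/(-29))³ = (-10 - 1*(-1/29))³ = (-10 + 1/29)³ = (-289/29)³ = -24137569/24389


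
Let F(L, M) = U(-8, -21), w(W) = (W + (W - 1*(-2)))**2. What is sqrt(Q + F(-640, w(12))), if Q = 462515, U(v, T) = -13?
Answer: sqrt(462502) ≈ 680.08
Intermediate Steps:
w(W) = (2 + 2*W)**2 (w(W) = (W + (W + 2))**2 = (W + (2 + W))**2 = (2 + 2*W)**2)
F(L, M) = -13
sqrt(Q + F(-640, w(12))) = sqrt(462515 - 13) = sqrt(462502)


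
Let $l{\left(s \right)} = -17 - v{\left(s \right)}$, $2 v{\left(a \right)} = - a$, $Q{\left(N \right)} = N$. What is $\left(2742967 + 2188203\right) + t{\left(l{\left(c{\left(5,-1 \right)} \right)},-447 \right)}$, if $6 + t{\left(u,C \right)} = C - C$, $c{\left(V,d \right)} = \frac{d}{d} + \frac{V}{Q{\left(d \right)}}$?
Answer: $4931164$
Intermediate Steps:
$v{\left(a \right)} = - \frac{a}{2}$ ($v{\left(a \right)} = \frac{\left(-1\right) a}{2} = - \frac{a}{2}$)
$c{\left(V,d \right)} = 1 + \frac{V}{d}$ ($c{\left(V,d \right)} = \frac{d}{d} + \frac{V}{d} = 1 + \frac{V}{d}$)
$l{\left(s \right)} = -17 + \frac{s}{2}$ ($l{\left(s \right)} = -17 - - \frac{s}{2} = -17 + \frac{s}{2}$)
$t{\left(u,C \right)} = -6$ ($t{\left(u,C \right)} = -6 + \left(C - C\right) = -6 + 0 = -6$)
$\left(2742967 + 2188203\right) + t{\left(l{\left(c{\left(5,-1 \right)} \right)},-447 \right)} = \left(2742967 + 2188203\right) - 6 = 4931170 - 6 = 4931164$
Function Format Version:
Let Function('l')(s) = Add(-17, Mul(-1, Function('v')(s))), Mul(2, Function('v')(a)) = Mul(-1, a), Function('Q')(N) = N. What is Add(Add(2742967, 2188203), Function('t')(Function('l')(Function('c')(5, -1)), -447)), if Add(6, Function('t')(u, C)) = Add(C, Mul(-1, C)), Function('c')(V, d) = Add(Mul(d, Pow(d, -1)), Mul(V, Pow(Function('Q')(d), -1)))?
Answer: 4931164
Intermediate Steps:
Function('v')(a) = Mul(Rational(-1, 2), a) (Function('v')(a) = Mul(Rational(1, 2), Mul(-1, a)) = Mul(Rational(-1, 2), a))
Function('c')(V, d) = Add(1, Mul(V, Pow(d, -1))) (Function('c')(V, d) = Add(Mul(d, Pow(d, -1)), Mul(V, Pow(d, -1))) = Add(1, Mul(V, Pow(d, -1))))
Function('l')(s) = Add(-17, Mul(Rational(1, 2), s)) (Function('l')(s) = Add(-17, Mul(-1, Mul(Rational(-1, 2), s))) = Add(-17, Mul(Rational(1, 2), s)))
Function('t')(u, C) = -6 (Function('t')(u, C) = Add(-6, Add(C, Mul(-1, C))) = Add(-6, 0) = -6)
Add(Add(2742967, 2188203), Function('t')(Function('l')(Function('c')(5, -1)), -447)) = Add(Add(2742967, 2188203), -6) = Add(4931170, -6) = 4931164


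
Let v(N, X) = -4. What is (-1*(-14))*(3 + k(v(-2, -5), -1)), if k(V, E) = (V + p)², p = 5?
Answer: 56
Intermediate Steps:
k(V, E) = (5 + V)² (k(V, E) = (V + 5)² = (5 + V)²)
(-1*(-14))*(3 + k(v(-2, -5), -1)) = (-1*(-14))*(3 + (5 - 4)²) = 14*(3 + 1²) = 14*(3 + 1) = 14*4 = 56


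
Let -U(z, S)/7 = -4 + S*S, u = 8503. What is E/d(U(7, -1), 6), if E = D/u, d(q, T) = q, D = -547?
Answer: -547/178563 ≈ -0.0030633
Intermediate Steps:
U(z, S) = 28 - 7*S² (U(z, S) = -7*(-4 + S*S) = -7*(-4 + S²) = 28 - 7*S²)
E = -547/8503 ≈ -0.064330
E/d(U(7, -1), 6) = -547/(8503*(28 - 7*(-1)²)) = -547/(8503*(28 - 7*1)) = -547/(8503*(28 - 7)) = -547/8503/21 = -547/8503*1/21 = -547/178563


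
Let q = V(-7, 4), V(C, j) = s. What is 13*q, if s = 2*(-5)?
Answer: -130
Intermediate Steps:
s = -10
V(C, j) = -10
q = -10
13*q = 13*(-10) = -130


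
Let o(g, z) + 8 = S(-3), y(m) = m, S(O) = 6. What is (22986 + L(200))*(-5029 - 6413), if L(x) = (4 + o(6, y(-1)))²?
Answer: -263051580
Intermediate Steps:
o(g, z) = -2 (o(g, z) = -8 + 6 = -2)
L(x) = 4 (L(x) = (4 - 2)² = 2² = 4)
(22986 + L(200))*(-5029 - 6413) = (22986 + 4)*(-5029 - 6413) = 22990*(-11442) = -263051580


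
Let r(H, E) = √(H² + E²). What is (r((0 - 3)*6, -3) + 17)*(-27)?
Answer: -459 - 81*√37 ≈ -951.70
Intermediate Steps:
r(H, E) = √(E² + H²)
(r((0 - 3)*6, -3) + 17)*(-27) = (√((-3)² + ((0 - 3)*6)²) + 17)*(-27) = (√(9 + (-3*6)²) + 17)*(-27) = (√(9 + (-18)²) + 17)*(-27) = (√(9 + 324) + 17)*(-27) = (√333 + 17)*(-27) = (3*√37 + 17)*(-27) = (17 + 3*√37)*(-27) = -459 - 81*√37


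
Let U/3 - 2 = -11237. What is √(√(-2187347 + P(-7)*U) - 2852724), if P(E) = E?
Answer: √(-2852724 + 2*I*√487853) ≈ 0.414 + 1689.0*I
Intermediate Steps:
U = -33705 (U = 6 + 3*(-11237) = 6 - 33711 = -33705)
√(√(-2187347 + P(-7)*U) - 2852724) = √(√(-2187347 - 7*(-33705)) - 2852724) = √(√(-2187347 + 235935) - 2852724) = √(√(-1951412) - 2852724) = √(2*I*√487853 - 2852724) = √(-2852724 + 2*I*√487853)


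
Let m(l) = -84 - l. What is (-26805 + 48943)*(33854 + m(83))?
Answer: 745762806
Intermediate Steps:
(-26805 + 48943)*(33854 + m(83)) = (-26805 + 48943)*(33854 + (-84 - 1*83)) = 22138*(33854 + (-84 - 83)) = 22138*(33854 - 167) = 22138*33687 = 745762806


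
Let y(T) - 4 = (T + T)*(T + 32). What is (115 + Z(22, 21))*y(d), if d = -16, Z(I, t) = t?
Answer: -69088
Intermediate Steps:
y(T) = 4 + 2*T*(32 + T) (y(T) = 4 + (T + T)*(T + 32) = 4 + (2*T)*(32 + T) = 4 + 2*T*(32 + T))
(115 + Z(22, 21))*y(d) = (115 + 21)*(4 + 2*(-16)² + 64*(-16)) = 136*(4 + 2*256 - 1024) = 136*(4 + 512 - 1024) = 136*(-508) = -69088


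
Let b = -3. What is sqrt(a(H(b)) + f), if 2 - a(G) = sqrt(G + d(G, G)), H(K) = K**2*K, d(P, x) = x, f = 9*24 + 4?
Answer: sqrt(222 - 3*I*sqrt(6)) ≈ 14.902 - 0.2466*I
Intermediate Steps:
f = 220 (f = 216 + 4 = 220)
H(K) = K**3
a(G) = 2 - sqrt(2)*sqrt(G) (a(G) = 2 - sqrt(G + G) = 2 - sqrt(2*G) = 2 - sqrt(2)*sqrt(G))
sqrt(a(H(b)) + f) = sqrt((2 - sqrt(2)*sqrt((-3)**3)) + 220) = sqrt((2 - sqrt(2)*sqrt(-27)) + 220) = sqrt((2 - sqrt(2)*3*I*sqrt(3)) + 220) = sqrt((2 - 3*I*sqrt(6)) + 220) = sqrt(222 - 3*I*sqrt(6))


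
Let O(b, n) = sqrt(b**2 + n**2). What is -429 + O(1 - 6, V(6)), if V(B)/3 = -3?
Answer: -429 + sqrt(106) ≈ -418.70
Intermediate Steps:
V(B) = -9 (V(B) = 3*(-3) = -9)
-429 + O(1 - 6, V(6)) = -429 + sqrt((1 - 6)**2 + (-9)**2) = -429 + sqrt((-5)**2 + 81) = -429 + sqrt(25 + 81) = -429 + sqrt(106)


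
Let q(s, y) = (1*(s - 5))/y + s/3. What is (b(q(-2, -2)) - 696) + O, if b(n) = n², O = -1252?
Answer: -69839/36 ≈ -1940.0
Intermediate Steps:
q(s, y) = s/3 + (-5 + s)/y (q(s, y) = (1*(-5 + s))/y + s*(⅓) = (-5 + s)/y + s/3 = s/3 + (-5 + s)/y)
(b(q(-2, -2)) - 696) + O = (((-5 - 2 + (⅓)*(-2)*(-2))/(-2))² - 696) - 1252 = ((-(-5 - 2 + 4/3)/2)² - 696) - 1252 = ((-½*(-17/3))² - 696) - 1252 = ((17/6)² - 696) - 1252 = (289/36 - 696) - 1252 = -24767/36 - 1252 = -69839/36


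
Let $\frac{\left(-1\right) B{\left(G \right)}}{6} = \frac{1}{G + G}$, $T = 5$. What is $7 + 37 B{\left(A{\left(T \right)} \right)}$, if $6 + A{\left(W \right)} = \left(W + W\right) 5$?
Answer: $\frac{197}{44} \approx 4.4773$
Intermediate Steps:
$A{\left(W \right)} = -6 + 10 W$ ($A{\left(W \right)} = -6 + \left(W + W\right) 5 = -6 + 2 W 5 = -6 + 10 W$)
$B{\left(G \right)} = - \frac{3}{G}$ ($B{\left(G \right)} = - \frac{6}{G + G} = - \frac{6}{2 G} = - 6 \frac{1}{2 G} = - \frac{3}{G}$)
$7 + 37 B{\left(A{\left(T \right)} \right)} = 7 + 37 \left(- \frac{3}{-6 + 10 \cdot 5}\right) = 7 + 37 \left(- \frac{3}{-6 + 50}\right) = 7 + 37 \left(- \frac{3}{44}\right) = 7 - \frac{111}{44} = \frac{197}{44}$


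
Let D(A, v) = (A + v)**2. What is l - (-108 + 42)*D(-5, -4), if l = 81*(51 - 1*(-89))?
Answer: 16686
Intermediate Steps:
l = 11340 (l = 81*(51 + 89) = 81*140 = 11340)
l - (-108 + 42)*D(-5, -4) = 11340 - (-108 + 42)*(-5 - 4)**2 = 11340 - (-66)*(-9)**2 = 11340 - (-66)*81 = 11340 - 1*(-5346) = 11340 + 5346 = 16686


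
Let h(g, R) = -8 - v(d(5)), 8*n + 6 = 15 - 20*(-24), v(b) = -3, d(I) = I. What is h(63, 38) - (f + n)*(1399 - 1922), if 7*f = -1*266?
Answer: 96715/8 ≈ 12089.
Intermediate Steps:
f = -38 (f = (-1*266)/7 = (⅐)*(-266) = -38)
n = 489/8 (n = -¾ + (15 - 20*(-24))/8 = -¾ + (15 + 480)/8 = -¾ + (⅛)*495 = -¾ + 495/8 = 489/8 ≈ 61.125)
h(g, R) = -5 (h(g, R) = -8 - 1*(-3) = -8 + 3 = -5)
h(63, 38) - (f + n)*(1399 - 1922) = -5 - (-38 + 489/8)*(1399 - 1922) = -5 - 185*(-523)/8 = -5 - 1*(-96755/8) = -5 + 96755/8 = 96715/8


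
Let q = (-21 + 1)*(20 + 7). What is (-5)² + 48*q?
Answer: -25895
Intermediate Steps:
q = -540 (q = -20*27 = -540)
(-5)² + 48*q = (-5)² + 48*(-540) = 25 - 25920 = -25895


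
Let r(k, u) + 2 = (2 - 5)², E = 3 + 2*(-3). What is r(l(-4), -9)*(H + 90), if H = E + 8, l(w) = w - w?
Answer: 665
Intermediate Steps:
l(w) = 0
E = -3 (E = 3 - 6 = -3)
H = 5 (H = -3 + 8 = 5)
r(k, u) = 7 (r(k, u) = -2 + (2 - 5)² = -2 + (-3)² = -2 + 9 = 7)
r(l(-4), -9)*(H + 90) = 7*(5 + 90) = 7*95 = 665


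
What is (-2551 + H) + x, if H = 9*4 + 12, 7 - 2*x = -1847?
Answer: -1576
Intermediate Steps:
x = 927 (x = 7/2 - ½*(-1847) = 7/2 + 1847/2 = 927)
H = 48 (H = 36 + 12 = 48)
(-2551 + H) + x = (-2551 + 48) + 927 = -2503 + 927 = -1576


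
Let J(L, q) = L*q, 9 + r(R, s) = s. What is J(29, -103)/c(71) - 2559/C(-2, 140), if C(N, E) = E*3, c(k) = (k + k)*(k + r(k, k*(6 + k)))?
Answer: -335061917/54958260 ≈ -6.0967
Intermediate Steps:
r(R, s) = -9 + s
c(k) = 2*k*(-9 + k + k*(6 + k)) (c(k) = (k + k)*(k + (-9 + k*(6 + k))) = (2*k)*(-9 + k + k*(6 + k)) = 2*k*(-9 + k + k*(6 + k)))
C(N, E) = 3*E
J(29, -103)/c(71) - 2559/C(-2, 140) = (29*(-103))/((2*71*(-9 + 71 + 71*(6 + 71)))) - 2559/(3*140) = -2987*1/(142*(-9 + 71 + 71*77)) - 2559/420 = -2987*1/(142*(-9 + 71 + 5467)) - 2559*1/420 = -2987/(2*71*5529) - 853/140 = -2987/785118 - 853/140 = -335061917/54958260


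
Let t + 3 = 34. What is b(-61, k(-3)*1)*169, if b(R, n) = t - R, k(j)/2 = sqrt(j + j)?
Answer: 15548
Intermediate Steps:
t = 31 (t = -3 + 34 = 31)
k(j) = 2*sqrt(2)*sqrt(j) (k(j) = 2*sqrt(j + j) = 2*sqrt(2*j) = 2*(sqrt(2)*sqrt(j)) = 2*sqrt(2)*sqrt(j))
b(R, n) = 31 - R
b(-61, k(-3)*1)*169 = (31 - 1*(-61))*169 = (31 + 61)*169 = 92*169 = 15548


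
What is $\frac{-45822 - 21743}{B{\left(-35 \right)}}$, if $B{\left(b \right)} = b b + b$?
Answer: $- \frac{13513}{238} \approx -56.777$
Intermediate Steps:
$B{\left(b \right)} = b + b^{2}$ ($B{\left(b \right)} = b^{2} + b = b + b^{2}$)
$\frac{-45822 - 21743}{B{\left(-35 \right)}} = \frac{-45822 - 21743}{\left(-35\right) \left(1 - 35\right)} = \frac{-45822 - 21743}{\left(-35\right) \left(-34\right)} = - \frac{67565}{1190} = \left(-67565\right) \frac{1}{1190} = - \frac{13513}{238}$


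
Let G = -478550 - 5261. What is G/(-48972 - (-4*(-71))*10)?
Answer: 483811/51812 ≈ 9.3378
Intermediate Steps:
G = -483811
G/(-48972 - (-4*(-71))*10) = -483811/(-48972 - (-4*(-71))*10) = -483811/(-48972 - 284*10) = -483811/(-48972 - 1*2840) = -483811/(-48972 - 2840) = -483811/(-51812) = -483811*(-1/51812) = 483811/51812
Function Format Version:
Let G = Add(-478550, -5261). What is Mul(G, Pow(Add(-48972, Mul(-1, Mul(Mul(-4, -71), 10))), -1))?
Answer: Rational(483811, 51812) ≈ 9.3378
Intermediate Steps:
G = -483811
Mul(G, Pow(Add(-48972, Mul(-1, Mul(Mul(-4, -71), 10))), -1)) = Mul(-483811, Pow(Add(-48972, Mul(-1, Mul(Mul(-4, -71), 10))), -1)) = Mul(-483811, Pow(Add(-48972, Mul(-1, Mul(284, 10))), -1)) = Mul(-483811, Pow(Add(-48972, Mul(-1, 2840)), -1)) = Mul(-483811, Pow(Add(-48972, -2840), -1)) = Mul(-483811, Pow(-51812, -1)) = Mul(-483811, Rational(-1, 51812)) = Rational(483811, 51812)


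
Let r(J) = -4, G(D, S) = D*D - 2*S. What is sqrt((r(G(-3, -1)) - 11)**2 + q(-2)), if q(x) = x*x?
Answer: sqrt(229) ≈ 15.133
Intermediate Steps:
G(D, S) = D**2 - 2*S
q(x) = x**2
sqrt((r(G(-3, -1)) - 11)**2 + q(-2)) = sqrt((-4 - 11)**2 + (-2)**2) = sqrt((-15)**2 + 4) = sqrt(225 + 4) = sqrt(229)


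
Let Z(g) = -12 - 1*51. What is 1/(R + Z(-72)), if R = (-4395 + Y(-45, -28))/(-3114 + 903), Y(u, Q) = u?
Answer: -737/44951 ≈ -0.016396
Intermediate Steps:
Z(g) = -63 (Z(g) = -12 - 51 = -63)
R = 1480/737 (R = (-4395 - 45)/(-3114 + 903) = -4440/(-2211) = -4440*(-1/2211) = 1480/737 ≈ 2.0081)
1/(R + Z(-72)) = 1/(1480/737 - 63) = 1/(-44951/737) = -737/44951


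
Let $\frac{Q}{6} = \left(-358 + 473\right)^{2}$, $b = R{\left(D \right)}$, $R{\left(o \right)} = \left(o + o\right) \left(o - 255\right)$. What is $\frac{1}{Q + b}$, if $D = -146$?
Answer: $\frac{1}{196442} \approx 5.0906 \cdot 10^{-6}$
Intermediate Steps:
$R{\left(o \right)} = 2 o \left(-255 + o\right)$
$b = 117092$ ($b = 2 \left(-146\right) \left(-255 - 146\right) = 2 \left(-146\right) \left(-401\right) = 117092$)
$Q = 79350$ ($Q = 6 \left(-358 + 473\right)^{2} = 6 \cdot 115^{2} = 6 \cdot 13225 = 79350$)
$\frac{1}{Q + b} = \frac{1}{79350 + 117092} = \frac{1}{196442}$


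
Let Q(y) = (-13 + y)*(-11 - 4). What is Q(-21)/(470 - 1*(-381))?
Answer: 510/851 ≈ 0.59929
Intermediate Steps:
Q(y) = 195 - 15*y (Q(y) = (-13 + y)*(-15) = 195 - 15*y)
Q(-21)/(470 - 1*(-381)) = (195 - 15*(-21))/(470 - 1*(-381)) = (195 + 315)/(470 + 381) = 510/851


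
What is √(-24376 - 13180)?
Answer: 2*I*√9389 ≈ 193.79*I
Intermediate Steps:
√(-24376 - 13180) = √(-37556) = 2*I*√9389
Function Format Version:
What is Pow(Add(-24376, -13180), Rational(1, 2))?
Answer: Mul(2, I, Pow(9389, Rational(1, 2))) ≈ Mul(193.79, I)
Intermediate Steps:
Pow(Add(-24376, -13180), Rational(1, 2)) = Pow(-37556, Rational(1, 2)) = Mul(2, I, Pow(9389, Rational(1, 2)))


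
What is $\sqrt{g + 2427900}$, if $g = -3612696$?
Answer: $6 i \sqrt{32911} \approx 1088.5 i$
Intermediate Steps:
$\sqrt{g + 2427900} = \sqrt{-3612696 + 2427900} = \sqrt{-1184796} = 6 i \sqrt{32911}$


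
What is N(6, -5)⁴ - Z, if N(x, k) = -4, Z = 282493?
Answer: -282237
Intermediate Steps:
N(6, -5)⁴ - Z = (-4)⁴ - 1*282493 = 256 - 282493 = -282237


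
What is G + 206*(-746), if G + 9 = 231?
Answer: -153454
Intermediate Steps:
G = 222 (G = -9 + 231 = 222)
G + 206*(-746) = 222 + 206*(-746) = 222 - 153676 = -153454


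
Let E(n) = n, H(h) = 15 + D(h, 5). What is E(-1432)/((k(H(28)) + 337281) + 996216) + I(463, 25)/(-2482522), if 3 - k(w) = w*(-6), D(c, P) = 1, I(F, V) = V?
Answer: -897077851/827670352278 ≈ -0.0010839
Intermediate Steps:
H(h) = 16 (H(h) = 15 + 1 = 16)
k(w) = 3 + 6*w (k(w) = 3 - w*(-6) = 3 - (-6)*w = 3 + 6*w)
E(-1432)/((k(H(28)) + 337281) + 996216) + I(463, 25)/(-2482522) = -1432/(((3 + 6*16) + 337281) + 996216) + 25/(-2482522) = -1432/(((3 + 96) + 337281) + 996216) + 25*(-1/2482522) = -1432/((99 + 337281) + 996216) - 25/2482522 = -1432/(337380 + 996216) - 25/2482522 = -1432/1333596 - 25/2482522 = -1432*1/1333596 - 25/2482522 = -358/333399 - 25/2482522 = -897077851/827670352278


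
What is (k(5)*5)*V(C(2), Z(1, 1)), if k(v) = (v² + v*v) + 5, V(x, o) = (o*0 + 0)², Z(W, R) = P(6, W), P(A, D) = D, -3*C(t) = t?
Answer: 0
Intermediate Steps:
C(t) = -t/3
Z(W, R) = W
V(x, o) = 0 (V(x, o) = (0 + 0)² = 0² = 0)
k(v) = 5 + 2*v² (k(v) = (v² + v²) + 5 = 2*v² + 5 = 5 + 2*v²)
(k(5)*5)*V(C(2), Z(1, 1)) = ((5 + 2*5²)*5)*0 = ((5 + 2*25)*5)*0 = ((5 + 50)*5)*0 = (55*5)*0 = 275*0 = 0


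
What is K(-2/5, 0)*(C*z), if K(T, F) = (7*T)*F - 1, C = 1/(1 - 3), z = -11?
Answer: -11/2 ≈ -5.5000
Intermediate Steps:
C = -½ (C = 1/(-2) = -½ ≈ -0.50000)
K(T, F) = -1 + 7*F*T (K(T, F) = 7*F*T - 1 = -1 + 7*F*T)
K(-2/5, 0)*(C*z) = (-1 + 7*0*(-2/5))*(-½*(-11)) = (-1 + 7*0*(-2*⅕))*(11/2) = (-1 + 7*0*(-⅖))*(11/2) = (-1 + 0)*(11/2) = -1*11/2 = -11/2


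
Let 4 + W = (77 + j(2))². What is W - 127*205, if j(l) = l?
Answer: -19798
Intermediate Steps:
W = 6237 (W = -4 + (77 + 2)² = -4 + 79² = -4 + 6241 = 6237)
W - 127*205 = 6237 - 127*205 = 6237 - 26035 = -19798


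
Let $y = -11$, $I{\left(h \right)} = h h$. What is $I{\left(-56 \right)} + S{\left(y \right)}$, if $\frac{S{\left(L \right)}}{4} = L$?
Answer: $3092$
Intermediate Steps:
$I{\left(h \right)} = h^{2}$
$S{\left(L \right)} = 4 L$
$I{\left(-56 \right)} + S{\left(y \right)} = \left(-56\right)^{2} + 4 \left(-11\right) = 3136 - 44 = 3092$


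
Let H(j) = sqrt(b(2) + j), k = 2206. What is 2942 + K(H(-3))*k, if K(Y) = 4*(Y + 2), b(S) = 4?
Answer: 29414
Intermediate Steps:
H(j) = sqrt(4 + j)
K(Y) = 8 + 4*Y (K(Y) = 4*(2 + Y) = 8 + 4*Y)
2942 + K(H(-3))*k = 2942 + (8 + 4*sqrt(4 - 3))*2206 = 2942 + (8 + 4*sqrt(1))*2206 = 2942 + (8 + 4*1)*2206 = 2942 + (8 + 4)*2206 = 2942 + 12*2206 = 2942 + 26472 = 29414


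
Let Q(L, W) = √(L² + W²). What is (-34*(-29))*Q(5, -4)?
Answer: 986*√41 ≈ 6313.5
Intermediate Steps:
(-34*(-29))*Q(5, -4) = (-34*(-29))*√(5² + (-4)²) = 986*√(25 + 16) = 986*√41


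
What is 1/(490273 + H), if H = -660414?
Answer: -1/170141 ≈ -5.8775e-6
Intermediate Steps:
1/(490273 + H) = 1/(490273 - 660414) = 1/(-170141) = -1/170141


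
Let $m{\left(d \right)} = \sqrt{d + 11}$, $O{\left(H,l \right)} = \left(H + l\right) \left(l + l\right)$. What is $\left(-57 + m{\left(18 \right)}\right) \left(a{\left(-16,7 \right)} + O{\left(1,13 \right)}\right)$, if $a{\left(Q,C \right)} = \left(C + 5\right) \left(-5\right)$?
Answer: $-17328 + 304 \sqrt{29} \approx -15691.0$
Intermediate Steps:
$O{\left(H,l \right)} = 2 l \left(H + l\right)$ ($O{\left(H,l \right)} = \left(H + l\right) 2 l = 2 l \left(H + l\right)$)
$a{\left(Q,C \right)} = -25 - 5 C$ ($a{\left(Q,C \right)} = \left(5 + C\right) \left(-5\right) = -25 - 5 C$)
$m{\left(d \right)} = \sqrt{11 + d}$
$\left(-57 + m{\left(18 \right)}\right) \left(a{\left(-16,7 \right)} + O{\left(1,13 \right)}\right) = \left(-57 + \sqrt{11 + 18}\right) \left(\left(-25 - 35\right) + 2 \cdot 13 \left(1 + 13\right)\right) = \left(-57 + \sqrt{29}\right) \left(\left(-25 - 35\right) + 2 \cdot 13 \cdot 14\right) = \left(-57 + \sqrt{29}\right) \left(-60 + 364\right) = \left(-57 + \sqrt{29}\right) 304 = -17328 + 304 \sqrt{29}$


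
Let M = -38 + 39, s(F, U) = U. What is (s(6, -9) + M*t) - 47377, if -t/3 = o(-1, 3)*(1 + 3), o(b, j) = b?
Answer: -47374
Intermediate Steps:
t = 12 (t = -(-3)*(1 + 3) = -(-3)*4 = -3*(-4) = 12)
M = 1
(s(6, -9) + M*t) - 47377 = (-9 + 1*12) - 47377 = (-9 + 12) - 47377 = 3 - 47377 = -47374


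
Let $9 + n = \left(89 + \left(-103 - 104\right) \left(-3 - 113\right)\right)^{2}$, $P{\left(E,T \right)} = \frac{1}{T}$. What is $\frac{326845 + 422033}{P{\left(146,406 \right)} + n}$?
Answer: $\frac{304044468}{235828425953} \approx 0.0012893$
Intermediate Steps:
$n = 580858192$ ($n = -9 + \left(89 + \left(-103 - 104\right) \left(-3 - 113\right)\right)^{2} = -9 + \left(89 - -24012\right)^{2} = -9 + \left(89 + 24012\right)^{2} = -9 + 24101^{2} = -9 + 580858201 = 580858192$)
$\frac{326845 + 422033}{P{\left(146,406 \right)} + n} = \frac{326845 + 422033}{\frac{1}{406} + 580858192} = \frac{748878}{\frac{1}{406} + 580858192} = \frac{748878}{\frac{235828425953}{406}} = 748878 \cdot \frac{406}{235828425953} = \frac{304044468}{235828425953}$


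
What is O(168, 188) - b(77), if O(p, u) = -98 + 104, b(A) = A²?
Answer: -5923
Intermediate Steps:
O(p, u) = 6
O(168, 188) - b(77) = 6 - 1*77² = 6 - 1*5929 = 6 - 5929 = -5923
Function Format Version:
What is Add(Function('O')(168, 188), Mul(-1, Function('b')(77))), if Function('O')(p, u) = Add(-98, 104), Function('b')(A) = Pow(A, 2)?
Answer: -5923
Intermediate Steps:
Function('O')(p, u) = 6
Add(Function('O')(168, 188), Mul(-1, Function('b')(77))) = Add(6, Mul(-1, Pow(77, 2))) = Add(6, Mul(-1, 5929)) = Add(6, -5929) = -5923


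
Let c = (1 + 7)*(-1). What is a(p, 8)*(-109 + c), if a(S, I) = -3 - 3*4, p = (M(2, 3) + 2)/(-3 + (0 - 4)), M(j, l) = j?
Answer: 1755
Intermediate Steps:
c = -8 (c = 8*(-1) = -8)
p = -4/7 (p = (2 + 2)/(-3 + (0 - 4)) = 4/(-3 - 4) = 4/(-7) = 4*(-1/7) = -4/7 ≈ -0.57143)
a(S, I) = -15 (a(S, I) = -3 - 12 = -15)
a(p, 8)*(-109 + c) = -15*(-109 - 8) = -15*(-117) = 1755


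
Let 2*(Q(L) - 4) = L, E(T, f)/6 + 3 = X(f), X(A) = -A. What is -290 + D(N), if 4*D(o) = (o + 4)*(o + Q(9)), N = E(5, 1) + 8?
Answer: -535/2 ≈ -267.50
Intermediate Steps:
E(T, f) = -18 - 6*f (E(T, f) = -18 + 6*(-f) = -18 - 6*f)
Q(L) = 4 + L/2
N = -16 (N = (-18 - 6*1) + 8 = (-18 - 6) + 8 = -24 + 8 = -16)
D(o) = (4 + o)*(17/2 + o)/4 (D(o) = ((o + 4)*(o + (4 + (1/2)*9)))/4 = ((4 + o)*(o + (4 + 9/2)))/4 = ((4 + o)*(o + 17/2))/4 = ((4 + o)*(17/2 + o))/4 = (4 + o)*(17/2 + o)/4)
-290 + D(N) = -290 + (17/2 + (1/4)*(-16)**2 + (25/8)*(-16)) = -290 + (17/2 + (1/4)*256 - 50) = -290 + (17/2 + 64 - 50) = -290 + 45/2 = -535/2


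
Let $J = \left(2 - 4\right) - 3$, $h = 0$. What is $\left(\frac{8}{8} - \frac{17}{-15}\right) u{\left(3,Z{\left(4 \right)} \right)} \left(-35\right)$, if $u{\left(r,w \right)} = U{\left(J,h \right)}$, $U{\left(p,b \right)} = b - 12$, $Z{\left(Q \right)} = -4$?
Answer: $896$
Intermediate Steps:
$J = -5$ ($J = -2 - 3 = -5$)
$U{\left(p,b \right)} = -12 + b$ ($U{\left(p,b \right)} = b - 12 = -12 + b$)
$u{\left(r,w \right)} = -12$ ($u{\left(r,w \right)} = -12 + 0 = -12$)
$\left(\frac{8}{8} - \frac{17}{-15}\right) u{\left(3,Z{\left(4 \right)} \right)} \left(-35\right) = \left(\frac{8}{8} - \frac{17}{-15}\right) \left(-12\right) \left(-35\right) = \left(8 \cdot \frac{1}{8} - - \frac{17}{15}\right) \left(-12\right) \left(-35\right) = \left(1 + \frac{17}{15}\right) \left(-12\right) \left(-35\right) = \frac{32}{15} \left(-12\right) \left(-35\right) = \left(- \frac{128}{5}\right) \left(-35\right) = 896$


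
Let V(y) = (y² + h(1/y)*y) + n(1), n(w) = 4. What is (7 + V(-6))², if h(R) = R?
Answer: 2304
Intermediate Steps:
V(y) = 5 + y² (V(y) = (y² + y/y) + 4 = (y² + 1) + 4 = (1 + y²) + 4 = 5 + y²)
(7 + V(-6))² = (7 + (5 + (-6)²))² = (7 + (5 + 36))² = (7 + 41)² = 48² = 2304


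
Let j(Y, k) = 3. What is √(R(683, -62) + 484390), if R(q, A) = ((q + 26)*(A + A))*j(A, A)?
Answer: √220642 ≈ 469.73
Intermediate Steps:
R(q, A) = 6*A*(26 + q) (R(q, A) = ((q + 26)*(A + A))*3 = ((26 + q)*(2*A))*3 = (2*A*(26 + q))*3 = 6*A*(26 + q))
√(R(683, -62) + 484390) = √(6*(-62)*(26 + 683) + 484390) = √(6*(-62)*709 + 484390) = √(-263748 + 484390) = √220642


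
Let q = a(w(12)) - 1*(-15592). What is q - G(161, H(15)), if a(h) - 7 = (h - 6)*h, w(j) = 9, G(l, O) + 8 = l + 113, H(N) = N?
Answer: 15360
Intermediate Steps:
G(l, O) = 105 + l (G(l, O) = -8 + (l + 113) = -8 + (113 + l) = 105 + l)
a(h) = 7 + h*(-6 + h) (a(h) = 7 + (h - 6)*h = 7 + (-6 + h)*h = 7 + h*(-6 + h))
q = 15626 (q = (7 + 9**2 - 6*9) - 1*(-15592) = (7 + 81 - 54) + 15592 = 34 + 15592 = 15626)
q - G(161, H(15)) = 15626 - (105 + 161) = 15626 - 1*266 = 15626 - 266 = 15360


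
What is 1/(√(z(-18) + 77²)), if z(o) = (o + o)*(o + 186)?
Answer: -I*√119/119 ≈ -0.09167*I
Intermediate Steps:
z(o) = 2*o*(186 + o) (z(o) = (2*o)*(186 + o) = 2*o*(186 + o))
1/(√(z(-18) + 77²)) = 1/(√(2*(-18)*(186 - 18) + 77²)) = 1/(√(2*(-18)*168 + 5929)) = 1/(√(-6048 + 5929)) = 1/(√(-119)) = 1/(I*√119) = -I*√119/119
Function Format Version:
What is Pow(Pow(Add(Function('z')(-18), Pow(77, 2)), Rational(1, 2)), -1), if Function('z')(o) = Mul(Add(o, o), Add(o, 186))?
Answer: Mul(Rational(-1, 119), I, Pow(119, Rational(1, 2))) ≈ Mul(-0.091670, I)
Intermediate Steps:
Function('z')(o) = Mul(2, o, Add(186, o)) (Function('z')(o) = Mul(Mul(2, o), Add(186, o)) = Mul(2, o, Add(186, o)))
Pow(Pow(Add(Function('z')(-18), Pow(77, 2)), Rational(1, 2)), -1) = Pow(Pow(Add(Mul(2, -18, Add(186, -18)), Pow(77, 2)), Rational(1, 2)), -1) = Pow(Pow(Add(Mul(2, -18, 168), 5929), Rational(1, 2)), -1) = Pow(Pow(Add(-6048, 5929), Rational(1, 2)), -1) = Pow(Pow(-119, Rational(1, 2)), -1) = Pow(Mul(I, Pow(119, Rational(1, 2))), -1) = Mul(Rational(-1, 119), I, Pow(119, Rational(1, 2)))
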